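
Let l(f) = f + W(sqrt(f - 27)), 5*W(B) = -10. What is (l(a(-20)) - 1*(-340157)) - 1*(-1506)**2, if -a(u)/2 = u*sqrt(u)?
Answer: -1927881 + 80*I*sqrt(5) ≈ -1.9279e+6 + 178.89*I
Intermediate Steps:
W(B) = -2 (W(B) = (1/5)*(-10) = -2)
a(u) = -2*u**(3/2) (a(u) = -2*u*sqrt(u) = -2*u**(3/2))
l(f) = -2 + f (l(f) = f - 2 = -2 + f)
(l(a(-20)) - 1*(-340157)) - 1*(-1506)**2 = ((-2 - (-80)*I*sqrt(5)) - 1*(-340157)) - 1*(-1506)**2 = ((-2 - (-80)*I*sqrt(5)) + 340157) - 1*2268036 = ((-2 + 80*I*sqrt(5)) + 340157) - 2268036 = (340155 + 80*I*sqrt(5)) - 2268036 = -1927881 + 80*I*sqrt(5)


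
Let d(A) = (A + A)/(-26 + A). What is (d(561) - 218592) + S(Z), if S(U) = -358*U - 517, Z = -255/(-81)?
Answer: -3181279261/14445 ≈ -2.2023e+5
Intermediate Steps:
d(A) = 2*A/(-26 + A) (d(A) = (2*A)/(-26 + A) = 2*A/(-26 + A))
Z = 85/27 (Z = -255*(-1/81) = 85/27 ≈ 3.1481)
S(U) = -517 - 358*U
(d(561) - 218592) + S(Z) = (2*561/(-26 + 561) - 218592) + (-517 - 358*85/27) = (2*561/535 - 218592) + (-517 - 30430/27) = (2*561*(1/535) - 218592) - 44389/27 = (1122/535 - 218592) - 44389/27 = -116945598/535 - 44389/27 = -3181279261/14445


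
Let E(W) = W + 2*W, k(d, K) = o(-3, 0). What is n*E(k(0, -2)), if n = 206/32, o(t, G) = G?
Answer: 0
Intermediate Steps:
k(d, K) = 0
E(W) = 3*W
n = 103/16 (n = 206*(1/32) = 103/16 ≈ 6.4375)
n*E(k(0, -2)) = 103*(3*0)/16 = (103/16)*0 = 0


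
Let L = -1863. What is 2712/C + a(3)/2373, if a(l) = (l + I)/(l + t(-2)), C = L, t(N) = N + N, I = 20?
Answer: -719825/491211 ≈ -1.4654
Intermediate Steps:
t(N) = 2*N
C = -1863
a(l) = (20 + l)/(-4 + l) (a(l) = (l + 20)/(l + 2*(-2)) = (20 + l)/(l - 4) = (20 + l)/(-4 + l))
2712/C + a(3)/2373 = 2712/(-1863) + ((20 + 3)/(-4 + 3))/2373 = 2712*(-1/1863) + (23/(-1))*(1/2373) = -904/621 - 1*23*(1/2373) = -904/621 - 23*1/2373 = -904/621 - 23/2373 = -719825/491211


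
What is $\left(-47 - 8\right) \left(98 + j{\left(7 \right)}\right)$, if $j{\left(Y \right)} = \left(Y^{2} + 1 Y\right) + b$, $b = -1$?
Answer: $-8415$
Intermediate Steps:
$j{\left(Y \right)} = -1 + Y + Y^{2}$ ($j{\left(Y \right)} = \left(Y^{2} + 1 Y\right) - 1 = \left(Y^{2} + Y\right) - 1 = \left(Y + Y^{2}\right) - 1 = -1 + Y + Y^{2}$)
$\left(-47 - 8\right) \left(98 + j{\left(7 \right)}\right) = \left(-47 - 8\right) \left(98 + \left(-1 + 7 + 7^{2}\right)\right) = \left(-47 - 8\right) \left(98 + \left(-1 + 7 + 49\right)\right) = - 55 \left(98 + 55\right) = \left(-55\right) 153 = -8415$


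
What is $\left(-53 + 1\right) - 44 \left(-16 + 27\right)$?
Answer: $-536$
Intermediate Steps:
$\left(-53 + 1\right) - 44 \left(-16 + 27\right) = -52 - 484 = -536$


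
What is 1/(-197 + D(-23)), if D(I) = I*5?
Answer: -1/312 ≈ -0.0032051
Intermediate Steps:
D(I) = 5*I
1/(-197 + D(-23)) = 1/(-197 + 5*(-23)) = 1/(-197 - 115) = 1/(-312) = -1/312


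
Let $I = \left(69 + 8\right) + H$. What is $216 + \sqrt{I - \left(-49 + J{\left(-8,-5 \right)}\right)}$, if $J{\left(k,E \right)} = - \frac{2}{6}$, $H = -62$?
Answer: $216 + \frac{\sqrt{579}}{3} \approx 224.02$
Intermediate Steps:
$J{\left(k,E \right)} = - \frac{1}{3}$ ($J{\left(k,E \right)} = \left(-2\right) \frac{1}{6} = - \frac{1}{3}$)
$I = 15$ ($I = \left(69 + 8\right) - 62 = 77 - 62 = 15$)
$216 + \sqrt{I - \left(-49 + J{\left(-8,-5 \right)}\right)} = 216 + \sqrt{15 + \left(49 - - \frac{1}{3}\right)} = 216 + \sqrt{15 + \left(49 + \frac{1}{3}\right)} = 216 + \sqrt{15 + \frac{148}{3}} = 216 + \sqrt{\frac{193}{3}} = 216 + \frac{\sqrt{579}}{3}$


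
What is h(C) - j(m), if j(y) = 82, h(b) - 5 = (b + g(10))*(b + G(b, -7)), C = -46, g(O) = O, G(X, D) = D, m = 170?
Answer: 1831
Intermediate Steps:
h(b) = 5 + (-7 + b)*(10 + b) (h(b) = 5 + (b + 10)*(b - 7) = 5 + (10 + b)*(-7 + b) = 5 + (-7 + b)*(10 + b))
h(C) - j(m) = (-65 + (-46)² + 3*(-46)) - 1*82 = (-65 + 2116 - 138) - 82 = 1913 - 82 = 1831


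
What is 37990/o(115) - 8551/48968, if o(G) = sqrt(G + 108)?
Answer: -8551/48968 + 37990*sqrt(223)/223 ≈ 2543.8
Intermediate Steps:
o(G) = sqrt(108 + G)
37990/o(115) - 8551/48968 = 37990/(sqrt(108 + 115)) - 8551/48968 = 37990/(sqrt(223)) - 8551*1/48968 = 37990*(sqrt(223)/223) - 8551/48968 = 37990*sqrt(223)/223 - 8551/48968 = -8551/48968 + 37990*sqrt(223)/223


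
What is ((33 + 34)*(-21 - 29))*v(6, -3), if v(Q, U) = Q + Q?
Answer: -40200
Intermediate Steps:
v(Q, U) = 2*Q
((33 + 34)*(-21 - 29))*v(6, -3) = ((33 + 34)*(-21 - 29))*(2*6) = (67*(-50))*12 = -3350*12 = -40200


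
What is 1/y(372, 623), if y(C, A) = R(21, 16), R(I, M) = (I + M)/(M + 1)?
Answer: 17/37 ≈ 0.45946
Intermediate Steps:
R(I, M) = (I + M)/(1 + M)
y(C, A) = 37/17 (y(C, A) = (21 + 16)/(1 + 16) = 37/17)
1/y(372, 623) = 1/(37/17) = 17/37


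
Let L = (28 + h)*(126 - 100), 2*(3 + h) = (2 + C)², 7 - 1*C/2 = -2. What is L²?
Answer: 34222500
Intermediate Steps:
C = 18 (C = 14 - 2*(-2) = 14 + 4 = 18)
h = 197 (h = -3 + (2 + 18)²/2 = -3 + (½)*20² = -3 + (½)*400 = -3 + 200 = 197)
L = 5850 (L = (28 + 197)*(126 - 100) = 225*26 = 5850)
L² = 5850² = 34222500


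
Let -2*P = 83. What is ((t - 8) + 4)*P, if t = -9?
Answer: 1079/2 ≈ 539.50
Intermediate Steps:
P = -83/2 (P = -½*83 = -83/2 ≈ -41.500)
((t - 8) + 4)*P = ((-9 - 8) + 4)*(-83/2) = (-17 + 4)*(-83/2) = -13*(-83/2) = 1079/2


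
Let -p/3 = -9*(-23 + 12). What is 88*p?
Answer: -26136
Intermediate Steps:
p = -297 (p = -(-27)*(-23 + 12) = -(-27)*(-11) = -3*99 = -297)
88*p = 88*(-297) = -26136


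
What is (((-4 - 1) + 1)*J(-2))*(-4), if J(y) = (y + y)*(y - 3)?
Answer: 320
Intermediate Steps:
J(y) = 2*y*(-3 + y) (J(y) = (2*y)*(-3 + y) = 2*y*(-3 + y))
(((-4 - 1) + 1)*J(-2))*(-4) = (((-4 - 1) + 1)*(2*(-2)*(-3 - 2)))*(-4) = ((-5 + 1)*(2*(-2)*(-5)))*(-4) = -4*20*(-4) = -80*(-4) = 320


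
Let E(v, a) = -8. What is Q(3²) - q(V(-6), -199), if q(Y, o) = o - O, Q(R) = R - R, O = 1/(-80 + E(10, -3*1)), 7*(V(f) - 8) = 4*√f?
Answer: 17511/88 ≈ 198.99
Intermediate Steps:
V(f) = 8 + 4*√f/7 (V(f) = 8 + (4*√f)/7 = 8 + 4*√f/7)
O = -1/88 (O = 1/(-80 - 8) = 1/(-88) = -1/88 ≈ -0.011364)
Q(R) = 0
q(Y, o) = 1/88 + o (q(Y, o) = o - 1*(-1/88) = o + 1/88 = 1/88 + o)
Q(3²) - q(V(-6), -199) = 0 - (1/88 - 199) = 0 - 1*(-17511/88) = 0 + 17511/88 = 17511/88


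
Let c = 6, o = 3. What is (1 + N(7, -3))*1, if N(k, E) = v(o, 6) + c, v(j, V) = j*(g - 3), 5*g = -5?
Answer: -5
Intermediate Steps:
g = -1 (g = (1/5)*(-5) = -1)
v(j, V) = -4*j (v(j, V) = j*(-1 - 3) = j*(-4) = -4*j)
N(k, E) = -6 (N(k, E) = -4*3 + 6 = -12 + 6 = -6)
(1 + N(7, -3))*1 = (1 - 6)*1 = -5*1 = -5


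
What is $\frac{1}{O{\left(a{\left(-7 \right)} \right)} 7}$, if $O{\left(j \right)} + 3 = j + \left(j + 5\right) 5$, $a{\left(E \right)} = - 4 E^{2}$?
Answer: $- \frac{1}{8078} \approx -0.00012379$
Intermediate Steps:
$O{\left(j \right)} = 22 + 6 j$ ($O{\left(j \right)} = -3 + \left(j + \left(j + 5\right) 5\right) = -3 + \left(j + \left(5 + j\right) 5\right) = -3 + \left(j + \left(25 + 5 j\right)\right) = -3 + \left(25 + 6 j\right) = 22 + 6 j$)
$\frac{1}{O{\left(a{\left(-7 \right)} \right)} 7} = \frac{1}{\left(22 + 6 \left(- 4 \left(-7\right)^{2}\right)\right) 7} = \frac{1}{\left(22 + 6 \left(\left(-4\right) 49\right)\right) 7} = \frac{1}{\left(22 + 6 \left(-196\right)\right) 7} = \frac{1}{\left(22 - 1176\right) 7} = \frac{1}{\left(-1154\right) 7} = \frac{1}{-8078} = - \frac{1}{8078}$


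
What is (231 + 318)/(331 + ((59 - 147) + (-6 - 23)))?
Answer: 549/214 ≈ 2.5654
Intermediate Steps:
(231 + 318)/(331 + ((59 - 147) + (-6 - 23))) = 549/(331 + (-88 - 29)) = 549/(331 - 117) = 549/214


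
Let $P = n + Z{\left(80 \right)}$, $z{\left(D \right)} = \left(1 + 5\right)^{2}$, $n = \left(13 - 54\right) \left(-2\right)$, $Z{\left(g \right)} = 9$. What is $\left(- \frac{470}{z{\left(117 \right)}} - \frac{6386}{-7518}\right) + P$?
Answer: $\frac{1777117}{22554} \approx 78.794$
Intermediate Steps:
$n = 82$ ($n = \left(-41\right) \left(-2\right) = 82$)
$z{\left(D \right)} = 36$ ($z{\left(D \right)} = 6^{2} = 36$)
$P = 91$ ($P = 82 + 9 = 91$)
$\left(- \frac{470}{z{\left(117 \right)}} - \frac{6386}{-7518}\right) + P = \left(- \frac{470}{36} - \frac{6386}{-7518}\right) + 91 = \left(\left(-470\right) \frac{1}{36} - - \frac{3193}{3759}\right) + 91 = \left(- \frac{235}{18} + \frac{3193}{3759}\right) + 91 = - \frac{275297}{22554} + 91 = \frac{1777117}{22554}$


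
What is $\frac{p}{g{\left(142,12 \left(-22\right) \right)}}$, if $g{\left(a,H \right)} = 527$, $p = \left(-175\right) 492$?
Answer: $- \frac{86100}{527} \approx -163.38$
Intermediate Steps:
$p = -86100$
$\frac{p}{g{\left(142,12 \left(-22\right) \right)}} = - \frac{86100}{527}$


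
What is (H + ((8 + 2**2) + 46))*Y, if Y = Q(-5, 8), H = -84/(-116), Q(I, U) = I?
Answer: -8515/29 ≈ -293.62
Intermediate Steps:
H = 21/29 (H = -84*(-1/116) = 21/29 ≈ 0.72414)
Y = -5
(H + ((8 + 2**2) + 46))*Y = (21/29 + ((8 + 2**2) + 46))*(-5) = (21/29 + ((8 + 4) + 46))*(-5) = (21/29 + (12 + 46))*(-5) = (21/29 + 58)*(-5) = (1703/29)*(-5) = -8515/29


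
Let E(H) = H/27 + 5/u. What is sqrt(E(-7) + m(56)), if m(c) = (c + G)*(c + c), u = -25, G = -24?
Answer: sqrt(7256670)/45 ≈ 59.863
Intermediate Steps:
E(H) = -1/5 + H/27 (E(H) = H/27 + 5/(-25) = H*(1/27) + 5*(-1/25) = H/27 - 1/5 = -1/5 + H/27)
m(c) = 2*c*(-24 + c) (m(c) = (c - 24)*(c + c) = (-24 + c)*(2*c) = 2*c*(-24 + c))
sqrt(E(-7) + m(56)) = sqrt((-1/5 + (1/27)*(-7)) + 2*56*(-24 + 56)) = sqrt((-1/5 - 7/27) + 2*56*32) = sqrt(-62/135 + 3584) = sqrt(483778/135) = sqrt(7256670)/45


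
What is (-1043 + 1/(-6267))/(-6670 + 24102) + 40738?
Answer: 2225235512695/54623172 ≈ 40738.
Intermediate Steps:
(-1043 + 1/(-6267))/(-6670 + 24102) + 40738 = (-1043 - 1/6267)/17432 + 40738 = -6536482/6267*1/17432 + 40738 = -3268241/54623172 + 40738 = 2225235512695/54623172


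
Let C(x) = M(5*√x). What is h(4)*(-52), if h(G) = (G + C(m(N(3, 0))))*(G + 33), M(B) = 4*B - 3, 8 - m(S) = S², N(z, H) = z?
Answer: -1924 - 38480*I ≈ -1924.0 - 38480.0*I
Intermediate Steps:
m(S) = 8 - S²
M(B) = -3 + 4*B
C(x) = -3 + 20*√x (C(x) = -3 + 4*(5*√x) = -3 + 20*√x)
h(G) = (33 + G)*(-3 + G + 20*I) (h(G) = (G + (-3 + 20*√(8 - 1*3²)))*(G + 33) = (G + (-3 + 20*√(8 - 1*9)))*(33 + G) = (G + (-3 + 20*√(8 - 9)))*(33 + G) = (G + (-3 + 20*√(-1)))*(33 + G) = (G + (-3 + 20*I))*(33 + G) = (-3 + G + 20*I)*(33 + G) = (33 + G)*(-3 + G + 20*I))
h(4)*(-52) = (-99 + 4² + 660*I + 4*(30 + 20*I))*(-52) = (-99 + 16 + 660*I + (120 + 80*I))*(-52) = (37 + 740*I)*(-52) = -1924 - 38480*I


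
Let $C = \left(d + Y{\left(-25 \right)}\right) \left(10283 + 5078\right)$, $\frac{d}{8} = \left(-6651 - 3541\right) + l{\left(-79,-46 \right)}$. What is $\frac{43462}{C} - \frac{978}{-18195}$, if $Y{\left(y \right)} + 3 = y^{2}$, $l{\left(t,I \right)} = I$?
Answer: $\frac{6560824781}{122138613615} \approx 0.053716$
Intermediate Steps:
$Y{\left(y \right)} = -3 + y^{2}$
$d = -81904$ ($d = 8 \left(\left(-6651 - 3541\right) - 46\right) = 8 \left(-10192 - 46\right) = 8 \left(-10238\right) = -81904$)
$C = -1248572802$ ($C = \left(-81904 - \left(3 - \left(-25\right)^{2}\right)\right) \left(10283 + 5078\right) = \left(-81904 + \left(-3 + 625\right)\right) 15361 = \left(-81904 + 622\right) 15361 = \left(-81282\right) 15361 = -1248572802$)
$\frac{43462}{C} - \frac{978}{-18195} = \frac{43462}{-1248572802} - \frac{978}{-18195} = 43462 \left(- \frac{1}{1248572802}\right) - - \frac{326}{6065} = - \frac{701}{20138271} + \frac{326}{6065} = \frac{6560824781}{122138613615}$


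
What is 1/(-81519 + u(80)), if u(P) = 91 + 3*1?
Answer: -1/81425 ≈ -1.2281e-5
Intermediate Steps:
u(P) = 94 (u(P) = 91 + 3 = 94)
1/(-81519 + u(80)) = 1/(-81519 + 94) = 1/(-81425) = -1/81425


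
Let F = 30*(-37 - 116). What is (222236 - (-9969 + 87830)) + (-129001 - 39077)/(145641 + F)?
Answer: 6788023349/47017 ≈ 1.4437e+5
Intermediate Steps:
F = -4590 (F = 30*(-153) = -4590)
(222236 - (-9969 + 87830)) + (-129001 - 39077)/(145641 + F) = (222236 - (-9969 + 87830)) + (-129001 - 39077)/(145641 - 4590) = (222236 - 1*77861) - 168078/141051 = (222236 - 77861) - 168078*1/141051 = 144375 - 56026/47017 = 6788023349/47017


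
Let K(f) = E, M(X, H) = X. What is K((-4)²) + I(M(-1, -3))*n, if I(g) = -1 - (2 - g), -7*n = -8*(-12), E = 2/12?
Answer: 2311/42 ≈ 55.024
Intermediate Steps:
E = ⅙ (E = 2*(1/12) = ⅙ ≈ 0.16667)
K(f) = ⅙
n = -96/7 (n = -(-1)*8*(-12)/7 = -(-1)*(-96)/7 = -⅐*96 = -96/7 ≈ -13.714)
I(g) = -3 + g (I(g) = -1 + (-2 + g) = -3 + g)
K((-4)²) + I(M(-1, -3))*n = ⅙ + (-3 - 1)*(-96/7) = ⅙ - 4*(-96/7) = ⅙ + 384/7 = 2311/42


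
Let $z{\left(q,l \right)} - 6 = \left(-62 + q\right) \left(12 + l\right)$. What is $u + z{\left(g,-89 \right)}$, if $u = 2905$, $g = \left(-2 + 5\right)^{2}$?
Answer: $6992$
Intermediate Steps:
$g = 9$ ($g = 3^{2} = 9$)
$z{\left(q,l \right)} = 6 + \left(-62 + q\right) \left(12 + l\right)$
$u + z{\left(g,-89 \right)} = 2905 - -4087 = 2905 + \left(-738 + 5518 + 108 - 801\right) = 2905 + 4087 = 6992$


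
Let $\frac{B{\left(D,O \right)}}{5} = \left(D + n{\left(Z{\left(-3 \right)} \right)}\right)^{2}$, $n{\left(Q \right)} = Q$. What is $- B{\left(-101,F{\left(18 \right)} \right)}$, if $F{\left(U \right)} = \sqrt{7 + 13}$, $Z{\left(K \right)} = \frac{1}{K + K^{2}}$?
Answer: $- \frac{1830125}{36} \approx -50837.0$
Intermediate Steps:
$F{\left(U \right)} = 2 \sqrt{5}$ ($F{\left(U \right)} = \sqrt{20} = 2 \sqrt{5}$)
$B{\left(D,O \right)} = 5 \left(\frac{1}{6} + D\right)^{2}$ ($B{\left(D,O \right)} = 5 \left(D + \frac{1}{\left(-3\right) \left(1 - 3\right)}\right)^{2} = 5 \left(D - \frac{1}{3 \left(-2\right)}\right)^{2} = 5 \left(D - - \frac{1}{6}\right)^{2} = 5 \left(D + \frac{1}{6}\right)^{2} = 5 \left(\frac{1}{6} + D\right)^{2}$)
$- B{\left(-101,F{\left(18 \right)} \right)} = - \frac{5 \left(1 + 6 \left(-101\right)\right)^{2}}{36} = - \frac{5 \left(1 - 606\right)^{2}}{36} = - \frac{5 \left(-605\right)^{2}}{36} = - \frac{5 \cdot 366025}{36} = \left(-1\right) \frac{1830125}{36} = - \frac{1830125}{36}$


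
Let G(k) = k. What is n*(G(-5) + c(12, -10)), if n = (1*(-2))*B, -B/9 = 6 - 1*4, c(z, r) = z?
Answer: 252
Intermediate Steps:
B = -18 (B = -9*(6 - 1*4) = -9*(6 - 4) = -9*2 = -18)
n = 36 (n = (1*(-2))*(-18) = -2*(-18) = 36)
n*(G(-5) + c(12, -10)) = 36*(-5 + 12) = 36*7 = 252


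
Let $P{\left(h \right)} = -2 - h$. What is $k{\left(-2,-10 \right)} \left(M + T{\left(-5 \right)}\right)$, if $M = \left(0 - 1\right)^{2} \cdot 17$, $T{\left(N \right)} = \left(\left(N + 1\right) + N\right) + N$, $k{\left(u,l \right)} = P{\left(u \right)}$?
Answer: $0$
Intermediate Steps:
$k{\left(u,l \right)} = -2 - u$
$T{\left(N \right)} = 1 + 3 N$ ($T{\left(N \right)} = \left(\left(1 + N\right) + N\right) + N = \left(1 + 2 N\right) + N = 1 + 3 N$)
$M = 17$ ($M = \left(-1\right)^{2} \cdot 17 = 1 \cdot 17 = 17$)
$k{\left(-2,-10 \right)} \left(M + T{\left(-5 \right)}\right) = \left(-2 - -2\right) \left(17 + \left(1 + 3 \left(-5\right)\right)\right) = \left(-2 + 2\right) \left(17 + \left(1 - 15\right)\right) = 0 \left(17 - 14\right) = 0 \cdot 3 = 0$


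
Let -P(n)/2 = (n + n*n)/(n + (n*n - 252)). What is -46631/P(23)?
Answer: 1165775/92 ≈ 12671.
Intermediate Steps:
P(n) = -2*(n + n**2)/(-252 + n + n**2) (P(n) = -2*(n + n*n)/(n + (n*n - 252)) = -2*(n + n**2)/(n + (n**2 - 252)) = -2*(n + n**2)/(n + (-252 + n**2)) = -2*(n + n**2)/(-252 + n + n**2))
-46631/P(23) = -46631*(-(-252 + 23 + 23**2)/(46*(1 + 23))) = -46631/((-2*23*24/(-252 + 23 + 529))) = -46631/((-2*23*24/300)) = -46631/((-2*23*1/300*24)) = -46631/(-92/25) = -46631*(-25/92) = 1165775/92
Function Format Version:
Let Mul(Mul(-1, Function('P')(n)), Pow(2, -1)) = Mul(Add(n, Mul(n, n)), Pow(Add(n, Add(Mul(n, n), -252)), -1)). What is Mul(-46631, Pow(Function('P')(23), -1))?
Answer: Rational(1165775, 92) ≈ 12671.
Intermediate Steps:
Function('P')(n) = Mul(-2, Pow(Add(-252, n, Pow(n, 2)), -1), Add(n, Pow(n, 2))) (Function('P')(n) = Mul(-2, Mul(Add(n, Mul(n, n)), Pow(Add(n, Add(Mul(n, n), -252)), -1))) = Mul(-2, Mul(Add(n, Pow(n, 2)), Pow(Add(n, Add(Pow(n, 2), -252)), -1))) = Mul(-2, Mul(Add(n, Pow(n, 2)), Pow(Add(n, Add(-252, Pow(n, 2))), -1))) = Mul(-2, Mul(Add(n, Pow(n, 2)), Pow(Add(-252, n, Pow(n, 2)), -1))) = Mul(-2, Mul(Pow(Add(-252, n, Pow(n, 2)), -1), Add(n, Pow(n, 2)))) = Mul(-2, Pow(Add(-252, n, Pow(n, 2)), -1), Add(n, Pow(n, 2))))
Mul(-46631, Pow(Function('P')(23), -1)) = Mul(-46631, Pow(Mul(-2, 23, Pow(Add(-252, 23, Pow(23, 2)), -1), Add(1, 23)), -1)) = Mul(-46631, Pow(Mul(-2, 23, Pow(Add(-252, 23, 529), -1), 24), -1)) = Mul(-46631, Pow(Mul(-2, 23, Pow(300, -1), 24), -1)) = Mul(-46631, Pow(Mul(-2, 23, Rational(1, 300), 24), -1)) = Mul(-46631, Pow(Rational(-92, 25), -1)) = Mul(-46631, Rational(-25, 92)) = Rational(1165775, 92)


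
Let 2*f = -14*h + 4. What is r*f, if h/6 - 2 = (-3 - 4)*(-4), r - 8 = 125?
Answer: -167314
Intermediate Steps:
r = 133 (r = 8 + 125 = 133)
h = 180 (h = 12 + 6*((-3 - 4)*(-4)) = 12 + 6*(-7*(-4)) = 12 + 6*28 = 12 + 168 = 180)
f = -1258 (f = (-14*180 + 4)/2 = (-2520 + 4)/2 = (½)*(-2516) = -1258)
r*f = 133*(-1258) = -167314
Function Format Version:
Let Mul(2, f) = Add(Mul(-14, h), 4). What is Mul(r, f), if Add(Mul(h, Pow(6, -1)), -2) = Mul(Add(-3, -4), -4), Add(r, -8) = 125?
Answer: -167314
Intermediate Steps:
r = 133 (r = Add(8, 125) = 133)
h = 180 (h = Add(12, Mul(6, Mul(Add(-3, -4), -4))) = Add(12, Mul(6, Mul(-7, -4))) = Add(12, Mul(6, 28)) = Add(12, 168) = 180)
f = -1258 (f = Mul(Rational(1, 2), Add(Mul(-14, 180), 4)) = Mul(Rational(1, 2), Add(-2520, 4)) = Mul(Rational(1, 2), -2516) = -1258)
Mul(r, f) = Mul(133, -1258) = -167314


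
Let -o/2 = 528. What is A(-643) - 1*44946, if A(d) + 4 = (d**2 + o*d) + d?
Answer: 1046864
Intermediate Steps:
o = -1056 (o = -2*528 = -1056)
A(d) = -4 + d**2 - 1055*d (A(d) = -4 + ((d**2 - 1056*d) + d) = -4 + (d**2 - 1055*d) = -4 + d**2 - 1055*d)
A(-643) - 1*44946 = (-4 + (-643)**2 - 1055*(-643)) - 1*44946 = (-4 + 413449 + 678365) - 44946 = 1091810 - 44946 = 1046864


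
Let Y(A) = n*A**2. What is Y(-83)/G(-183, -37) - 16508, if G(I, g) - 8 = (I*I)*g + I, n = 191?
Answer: -20459151943/1239268 ≈ -16509.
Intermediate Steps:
Y(A) = 191*A**2
G(I, g) = 8 + I + g*I**2 (G(I, g) = 8 + ((I*I)*g + I) = 8 + (I**2*g + I) = 8 + (g*I**2 + I) = 8 + (I + g*I**2) = 8 + I + g*I**2)
Y(-83)/G(-183, -37) - 16508 = (191*(-83)**2)/(8 - 183 - 37*(-183)**2) - 16508 = (191*6889)/(8 - 183 - 37*33489) - 16508 = 1315799/(8 - 183 - 1239093) - 16508 = 1315799/(-1239268) - 16508 = 1315799*(-1/1239268) - 16508 = -1315799/1239268 - 16508 = -20459151943/1239268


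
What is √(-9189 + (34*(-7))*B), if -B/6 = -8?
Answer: I*√20613 ≈ 143.57*I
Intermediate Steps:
B = 48 (B = -6*(-8) = 48)
√(-9189 + (34*(-7))*B) = √(-9189 + (34*(-7))*48) = √(-9189 - 238*48) = √(-9189 - 11424) = √(-20613) = I*√20613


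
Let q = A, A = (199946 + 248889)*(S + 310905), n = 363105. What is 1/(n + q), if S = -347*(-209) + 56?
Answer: 1/172121404245 ≈ 5.8099e-12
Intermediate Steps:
S = 72579 (S = 72523 + 56 = 72579)
A = 172121041140 (A = (199946 + 248889)*(72579 + 310905) = 448835*383484 = 172121041140)
q = 172121041140
1/(n + q) = 1/(363105 + 172121041140) = 1/172121404245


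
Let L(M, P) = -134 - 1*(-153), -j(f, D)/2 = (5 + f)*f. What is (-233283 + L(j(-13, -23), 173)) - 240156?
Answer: -473420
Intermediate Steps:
j(f, D) = -2*f*(5 + f) (j(f, D) = -2*(5 + f)*f = -2*f*(5 + f))
L(M, P) = 19 (L(M, P) = -134 + 153 = 19)
(-233283 + L(j(-13, -23), 173)) - 240156 = (-233283 + 19) - 240156 = -233264 - 240156 = -473420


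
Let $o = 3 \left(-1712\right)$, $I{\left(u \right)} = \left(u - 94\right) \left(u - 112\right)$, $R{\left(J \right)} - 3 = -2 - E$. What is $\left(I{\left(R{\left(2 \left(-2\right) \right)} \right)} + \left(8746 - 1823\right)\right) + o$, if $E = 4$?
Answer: $12942$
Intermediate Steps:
$R{\left(J \right)} = -3$ ($R{\left(J \right)} = 3 - 6 = -3$)
$I{\left(u \right)} = \left(-112 + u\right) \left(-94 + u\right)$ ($I{\left(u \right)} = \left(-94 + u\right) \left(-112 + u\right) = \left(-112 + u\right) \left(-94 + u\right)$)
$o = -5136$
$\left(I{\left(R{\left(2 \left(-2\right) \right)} \right)} + \left(8746 - 1823\right)\right) + o = \left(\left(10528 + \left(-3\right)^{2} - -618\right) + \left(8746 - 1823\right)\right) - 5136 = \left(\left(10528 + 9 + 618\right) + \left(8746 - 1823\right)\right) - 5136 = \left(11155 + 6923\right) - 5136 = 18078 - 5136 = 12942$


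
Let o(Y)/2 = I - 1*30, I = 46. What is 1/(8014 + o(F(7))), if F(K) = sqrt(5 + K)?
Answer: 1/8046 ≈ 0.00012429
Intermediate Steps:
o(Y) = 32 (o(Y) = 2*(46 - 1*30) = 2*(46 - 30) = 2*16 = 32)
1/(8014 + o(F(7))) = 1/(8014 + 32) = 1/8046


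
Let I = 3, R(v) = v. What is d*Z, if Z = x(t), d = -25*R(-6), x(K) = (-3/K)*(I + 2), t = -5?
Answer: 450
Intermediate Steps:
x(K) = -15/K (x(K) = (-3/K)*(3 + 2) = -3/K*5 = -15/K)
d = 150 (d = -25*(-6) = 150)
Z = 3 (Z = -15/(-5) = -15*(-1/5) = 3)
d*Z = 150*3 = 450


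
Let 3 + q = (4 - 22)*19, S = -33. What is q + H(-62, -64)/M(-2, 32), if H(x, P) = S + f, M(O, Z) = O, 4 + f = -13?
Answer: -320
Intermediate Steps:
f = -17 (f = -4 - 13 = -17)
H(x, P) = -50 (H(x, P) = -33 - 17 = -50)
q = -345 (q = -3 + (4 - 22)*19 = -3 - 18*19 = -3 - 342 = -345)
q + H(-62, -64)/M(-2, 32) = -345 - 50/(-2) = -345 - 50*(-½) = -345 + 25 = -320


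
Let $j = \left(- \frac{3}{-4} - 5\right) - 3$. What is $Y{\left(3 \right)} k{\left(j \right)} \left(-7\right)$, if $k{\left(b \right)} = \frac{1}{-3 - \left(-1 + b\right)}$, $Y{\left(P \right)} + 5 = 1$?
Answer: $\frac{16}{3} \approx 5.3333$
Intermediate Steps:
$Y{\left(P \right)} = -4$ ($Y{\left(P \right)} = -5 + 1 = -4$)
$j = - \frac{29}{4}$ ($j = \left(\left(-3\right) \left(- \frac{1}{4}\right) - 5\right) - 3 = \left(\frac{3}{4} - 5\right) - 3 = - \frac{17}{4} - 3 = - \frac{29}{4} \approx -7.25$)
$k{\left(b \right)} = \frac{1}{-2 - b}$
$Y{\left(3 \right)} k{\left(j \right)} \left(-7\right) = - 4 \left(- \frac{1}{2 - \frac{29}{4}}\right) \left(-7\right) = - 4 \left(- \frac{1}{- \frac{21}{4}}\right) \left(-7\right) = - 4 \left(\left(-1\right) \left(- \frac{4}{21}\right)\right) \left(-7\right) = \left(-4\right) \frac{4}{21} \left(-7\right) = \left(- \frac{16}{21}\right) \left(-7\right) = \frac{16}{3}$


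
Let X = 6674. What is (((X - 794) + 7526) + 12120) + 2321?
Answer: 27847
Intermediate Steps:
(((X - 794) + 7526) + 12120) + 2321 = (((6674 - 794) + 7526) + 12120) + 2321 = ((5880 + 7526) + 12120) + 2321 = (13406 + 12120) + 2321 = 25526 + 2321 = 27847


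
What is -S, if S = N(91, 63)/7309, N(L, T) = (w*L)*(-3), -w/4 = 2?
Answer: -2184/7309 ≈ -0.29881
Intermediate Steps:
w = -8 (w = -4*2 = -8)
N(L, T) = 24*L (N(L, T) = -8*L*(-3) = 24*L)
S = 2184/7309 (S = (24*91)/7309 = 2184*(1/7309) = 2184/7309 ≈ 0.29881)
-S = -1*2184/7309 = -2184/7309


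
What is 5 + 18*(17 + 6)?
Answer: 419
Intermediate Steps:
5 + 18*(17 + 6) = 5 + 18*23 = 5 + 414 = 419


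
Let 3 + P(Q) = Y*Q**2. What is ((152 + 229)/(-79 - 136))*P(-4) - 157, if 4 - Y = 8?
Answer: -8228/215 ≈ -38.270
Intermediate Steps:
Y = -4 (Y = 4 - 1*8 = 4 - 8 = -4)
P(Q) = -3 - 4*Q**2
((152 + 229)/(-79 - 136))*P(-4) - 157 = ((152 + 229)/(-79 - 136))*(-3 - 4*(-4)**2) - 157 = (381/(-215))*(-3 - 4*16) - 157 = (381*(-1/215))*(-3 - 64) - 157 = -381/215*(-67) - 157 = 25527/215 - 157 = -8228/215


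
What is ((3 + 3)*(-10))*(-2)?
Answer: 120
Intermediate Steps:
((3 + 3)*(-10))*(-2) = (6*(-10))*(-2) = -60*(-2) = 120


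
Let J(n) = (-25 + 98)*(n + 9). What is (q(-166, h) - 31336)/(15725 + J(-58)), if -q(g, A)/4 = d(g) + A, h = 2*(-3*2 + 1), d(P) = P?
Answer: -7658/3037 ≈ -2.5216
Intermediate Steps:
J(n) = 657 + 73*n (J(n) = 73*(9 + n) = 657 + 73*n)
h = -10 (h = 2*(-6 + 1) = 2*(-5) = -10)
q(g, A) = -4*A - 4*g (q(g, A) = -4*(g + A) = -4*(A + g) = -4*A - 4*g)
(q(-166, h) - 31336)/(15725 + J(-58)) = ((-4*(-10) - 4*(-166)) - 31336)/(15725 + (657 + 73*(-58))) = ((40 + 664) - 31336)/(15725 + (657 - 4234)) = (704 - 31336)/(15725 - 3577) = -30632/12148 = -30632*1/12148 = -7658/3037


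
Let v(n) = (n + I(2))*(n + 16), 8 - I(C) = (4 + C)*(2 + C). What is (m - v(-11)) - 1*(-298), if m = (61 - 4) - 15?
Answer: 475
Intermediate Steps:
m = 42 (m = 57 - 15 = 42)
I(C) = 8 - (2 + C)*(4 + C) (I(C) = 8 - (4 + C)*(2 + C) = 8 - (2 + C)*(4 + C))
v(n) = (-16 + n)*(16 + n) (v(n) = (n - 1*2*(6 + 2))*(n + 16) = (n - 1*2*8)*(16 + n) = (n - 16)*(16 + n) = (-16 + n)*(16 + n))
(m - v(-11)) - 1*(-298) = (42 - (-256 + (-11)²)) - 1*(-298) = (42 - (-256 + 121)) + 298 = (42 - 1*(-135)) + 298 = (42 + 135) + 298 = 177 + 298 = 475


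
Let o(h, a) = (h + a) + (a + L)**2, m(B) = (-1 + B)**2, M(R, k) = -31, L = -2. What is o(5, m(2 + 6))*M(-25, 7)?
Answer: -70153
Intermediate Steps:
o(h, a) = a + h + (-2 + a)**2 (o(h, a) = (h + a) + (a - 2)**2 = (a + h) + (-2 + a)**2 = a + h + (-2 + a)**2)
o(5, m(2 + 6))*M(-25, 7) = ((-1 + (2 + 6))**2 + 5 + (-2 + (-1 + (2 + 6))**2)**2)*(-31) = ((-1 + 8)**2 + 5 + (-2 + (-1 + 8)**2)**2)*(-31) = (7**2 + 5 + (-2 + 7**2)**2)*(-31) = (49 + 5 + (-2 + 49)**2)*(-31) = (49 + 5 + 47**2)*(-31) = (49 + 5 + 2209)*(-31) = 2263*(-31) = -70153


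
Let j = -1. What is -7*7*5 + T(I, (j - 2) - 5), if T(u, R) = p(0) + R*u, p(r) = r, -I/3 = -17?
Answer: -653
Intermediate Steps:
I = 51 (I = -3*(-17) = 51)
T(u, R) = R*u (T(u, R) = 0 + R*u = R*u)
-7*7*5 + T(I, (j - 2) - 5) = -7*7*5 + ((-1 - 2) - 5)*51 = -49*5 + (-3 - 5)*51 = -245 - 8*51 = -245 - 408 = -653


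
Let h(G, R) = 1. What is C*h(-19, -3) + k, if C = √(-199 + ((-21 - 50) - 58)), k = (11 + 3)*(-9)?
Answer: -126 + 2*I*√82 ≈ -126.0 + 18.111*I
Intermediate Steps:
k = -126 (k = 14*(-9) = -126)
C = 2*I*√82 (C = √(-199 + (-71 - 58)) = √(-199 - 129) = √(-328) = 2*I*√82 ≈ 18.111*I)
C*h(-19, -3) + k = (2*I*√82)*1 - 126 = 2*I*√82 - 126 = -126 + 2*I*√82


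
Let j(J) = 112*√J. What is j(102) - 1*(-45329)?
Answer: 45329 + 112*√102 ≈ 46460.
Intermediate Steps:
j(102) - 1*(-45329) = 112*√102 - 1*(-45329) = 112*√102 + 45329 = 45329 + 112*√102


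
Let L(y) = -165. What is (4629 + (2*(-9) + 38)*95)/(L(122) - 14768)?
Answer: -6529/14933 ≈ -0.43722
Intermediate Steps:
(4629 + (2*(-9) + 38)*95)/(L(122) - 14768) = (4629 + (2*(-9) + 38)*95)/(-165 - 14768) = (4629 + (-18 + 38)*95)/(-14933) = (4629 + 20*95)*(-1/14933) = (4629 + 1900)*(-1/14933) = 6529*(-1/14933) = -6529/14933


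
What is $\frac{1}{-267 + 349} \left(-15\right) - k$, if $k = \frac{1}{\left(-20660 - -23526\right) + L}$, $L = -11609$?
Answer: $- \frac{131063}{716926} \approx -0.18281$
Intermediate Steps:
$k = - \frac{1}{8743}$ ($k = \frac{1}{\left(-20660 - -23526\right) - 11609} = \frac{1}{\left(-20660 + 23526\right) - 11609} = \frac{1}{2866 - 11609} = \frac{1}{-8743} = - \frac{1}{8743} \approx -0.00011438$)
$\frac{1}{-267 + 349} \left(-15\right) - k = \frac{1}{-267 + 349} \left(-15\right) - - \frac{1}{8743} = \frac{1}{82} \left(-15\right) + \frac{1}{8743} = - \frac{15}{82} + \frac{1}{8743} = - \frac{131063}{716926}$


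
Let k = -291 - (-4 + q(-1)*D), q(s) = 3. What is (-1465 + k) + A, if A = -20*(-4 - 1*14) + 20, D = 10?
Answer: -1402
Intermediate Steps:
k = -317 (k = -291 - (-4 + 3*10) = -291 - (-4 + 30) = -291 - 1*26 = -291 - 26 = -317)
A = 380 (A = -20*(-4 - 14) + 20 = -20*(-18) + 20 = 360 + 20 = 380)
(-1465 + k) + A = (-1465 - 317) + 380 = -1782 + 380 = -1402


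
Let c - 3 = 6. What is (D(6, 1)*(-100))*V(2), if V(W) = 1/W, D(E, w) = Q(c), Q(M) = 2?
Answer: -100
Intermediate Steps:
c = 9 (c = 3 + 6 = 9)
D(E, w) = 2
V(W) = 1/W
(D(6, 1)*(-100))*V(2) = (2*(-100))/2 = -200*½ = -100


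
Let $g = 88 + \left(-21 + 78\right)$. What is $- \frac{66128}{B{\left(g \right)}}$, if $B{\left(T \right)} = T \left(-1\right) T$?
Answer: $\frac{66128}{21025} \approx 3.1452$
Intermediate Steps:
$g = 145$ ($g = 88 + 57 = 145$)
$B{\left(T \right)} = - T^{2}$ ($B{\left(T \right)} = - T T = - T^{2}$)
$- \frac{66128}{B{\left(g \right)}} = - \frac{66128}{\left(-1\right) 145^{2}} = - \frac{66128}{\left(-1\right) 21025} = - \frac{66128}{-21025} = \left(-66128\right) \left(- \frac{1}{21025}\right) = \frac{66128}{21025}$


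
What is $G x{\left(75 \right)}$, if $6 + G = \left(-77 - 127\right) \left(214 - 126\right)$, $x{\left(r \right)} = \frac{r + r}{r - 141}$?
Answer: $\frac{448950}{11} \approx 40814.0$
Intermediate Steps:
$x{\left(r \right)} = \frac{2 r}{-141 + r}$
$G = -17958$ ($G = -6 + \left(-77 - 127\right) \left(214 - 126\right) = -6 - 17952 = -17958$)
$G x{\left(75 \right)} = - 17958 \cdot 2 \cdot 75 \frac{1}{-141 + 75} = - 17958 \cdot 2 \cdot 75 \frac{1}{-66} = - 17958 \cdot 2 \cdot 75 \left(- \frac{1}{66}\right) = \left(-17958\right) \left(- \frac{25}{11}\right) = \frac{448950}{11}$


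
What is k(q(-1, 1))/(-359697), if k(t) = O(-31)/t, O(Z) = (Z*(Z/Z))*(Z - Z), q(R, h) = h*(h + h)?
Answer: 0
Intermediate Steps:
q(R, h) = 2*h² (q(R, h) = h*(2*h) = 2*h²)
O(Z) = 0 (O(Z) = (Z*1)*0 = Z*0 = 0)
k(t) = 0 (k(t) = 0/t = 0)
k(q(-1, 1))/(-359697) = 0/(-359697) = 0*(-1/359697) = 0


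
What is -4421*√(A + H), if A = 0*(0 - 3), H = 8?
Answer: -8842*√2 ≈ -12504.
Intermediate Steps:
A = 0 (A = 0*(-3) = 0)
-4421*√(A + H) = -4421*√(0 + 8) = -8842*√2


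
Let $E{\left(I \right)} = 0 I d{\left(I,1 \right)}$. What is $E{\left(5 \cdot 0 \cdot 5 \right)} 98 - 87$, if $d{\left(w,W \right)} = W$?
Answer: $-87$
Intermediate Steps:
$E{\left(I \right)} = 0$ ($E{\left(I \right)} = 0 I 1 = 0 \cdot 1 = 0$)
$E{\left(5 \cdot 0 \cdot 5 \right)} 98 - 87 = 0 \cdot 98 - 87 = 0 - 87 = -87$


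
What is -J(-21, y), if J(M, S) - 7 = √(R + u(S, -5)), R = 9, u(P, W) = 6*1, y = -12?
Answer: -7 - √15 ≈ -10.873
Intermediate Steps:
u(P, W) = 6
J(M, S) = 7 + √15 (J(M, S) = 7 + √(9 + 6) = 7 + √15)
-J(-21, y) = -(7 + √15) = -7 - √15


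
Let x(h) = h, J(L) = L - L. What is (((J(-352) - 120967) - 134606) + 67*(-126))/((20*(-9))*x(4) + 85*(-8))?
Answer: 52803/280 ≈ 188.58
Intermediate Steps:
J(L) = 0
(((J(-352) - 120967) - 134606) + 67*(-126))/((20*(-9))*x(4) + 85*(-8)) = (((0 - 120967) - 134606) + 67*(-126))/((20*(-9))*4 + 85*(-8)) = ((-120967 - 134606) - 8442)/(-180*4 - 680) = (-255573 - 8442)/(-720 - 680) = -264015/(-1400) = -264015*(-1/1400) = 52803/280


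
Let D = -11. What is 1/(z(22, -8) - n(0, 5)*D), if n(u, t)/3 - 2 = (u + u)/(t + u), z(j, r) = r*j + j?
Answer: -1/88 ≈ -0.011364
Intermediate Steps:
z(j, r) = j + j*r (z(j, r) = j*r + j = j + j*r)
n(u, t) = 6 + 6*u/(t + u) (n(u, t) = 6 + 3*((u + u)/(t + u)) = 6 + 3*((2*u)/(t + u)) = 6 + 3*(2*u/(t + u)) = 6 + 6*u/(t + u))
1/(z(22, -8) - n(0, 5)*D) = 1/(22*(1 - 8) - 6*(5 + 2*0)/(5 + 0)*(-11)) = 1/(22*(-7) - 6*(5 + 0)/5*(-11)) = 1/(-154 - 6*(⅕)*5*(-11)) = 1/(-154 - 6*(-11)) = 1/(-154 - 1*(-66)) = 1/(-154 + 66) = 1/(-88) = -1/88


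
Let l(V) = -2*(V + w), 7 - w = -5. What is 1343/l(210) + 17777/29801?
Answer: -32129755/13231644 ≈ -2.4282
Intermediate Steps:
w = 12 (w = 7 - 1*(-5) = 7 + 5 = 12)
l(V) = -24 - 2*V (l(V) = -2*(V + 12) = -2*(12 + V) = -24 - 2*V)
1343/l(210) + 17777/29801 = 1343/(-24 - 2*210) + 17777/29801 = 1343/(-24 - 420) + 17777*(1/29801) = 1343/(-444) + 17777/29801 = 1343*(-1/444) + 17777/29801 = -1343/444 + 17777/29801 = -32129755/13231644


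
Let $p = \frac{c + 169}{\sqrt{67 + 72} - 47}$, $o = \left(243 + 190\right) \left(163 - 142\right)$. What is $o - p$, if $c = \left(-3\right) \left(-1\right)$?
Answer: $\frac{9415297}{1035} + \frac{86 \sqrt{139}}{1035} \approx 9097.9$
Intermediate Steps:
$c = 3$
$o = 9093$ ($o = 433 \cdot 21 = 9093$)
$p = \frac{172}{-47 + \sqrt{139}}$ ($p = \frac{3 + 169}{\sqrt{67 + 72} - 47} = \frac{172}{\sqrt{139} - 47} = \frac{172}{-47 + \sqrt{139}} \approx -4.8849$)
$o - p = 9093 - \left(- \frac{4042}{1035} - \frac{86 \sqrt{139}}{1035}\right) = 9093 + \left(\frac{4042}{1035} + \frac{86 \sqrt{139}}{1035}\right) = \frac{9415297}{1035} + \frac{86 \sqrt{139}}{1035}$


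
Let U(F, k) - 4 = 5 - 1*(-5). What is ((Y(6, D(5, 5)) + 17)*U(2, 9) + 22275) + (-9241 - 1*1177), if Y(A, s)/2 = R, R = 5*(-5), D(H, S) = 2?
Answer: 11395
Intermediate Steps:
R = -25
U(F, k) = 14 (U(F, k) = 4 + (5 - 1*(-5)) = 4 + (5 + 5) = 4 + 10 = 14)
Y(A, s) = -50 (Y(A, s) = 2*(-25) = -50)
((Y(6, D(5, 5)) + 17)*U(2, 9) + 22275) + (-9241 - 1*1177) = ((-50 + 17)*14 + 22275) + (-9241 - 1*1177) = (-33*14 + 22275) + (-9241 - 1177) = (-462 + 22275) - 10418 = 21813 - 10418 = 11395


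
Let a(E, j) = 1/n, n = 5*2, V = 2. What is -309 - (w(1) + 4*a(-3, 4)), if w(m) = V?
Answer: -1557/5 ≈ -311.40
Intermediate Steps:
n = 10
w(m) = 2
a(E, j) = ⅒ (a(E, j) = 1/10 = ⅒)
-309 - (w(1) + 4*a(-3, 4)) = -309 - (2 + 4*(⅒)) = -309 - (2 + ⅖) = -309 - 1*12/5 = -309 - 12/5 = -1557/5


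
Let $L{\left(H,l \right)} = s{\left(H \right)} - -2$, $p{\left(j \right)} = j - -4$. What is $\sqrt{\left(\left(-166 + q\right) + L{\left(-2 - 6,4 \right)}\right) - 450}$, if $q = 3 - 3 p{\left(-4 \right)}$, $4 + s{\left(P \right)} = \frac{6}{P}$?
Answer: $\frac{i \sqrt{2463}}{2} \approx 24.814 i$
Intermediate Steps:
$s{\left(P \right)} = -4 + \frac{6}{P}$
$p{\left(j \right)} = 4 + j$ ($p{\left(j \right)} = j + 4 = 4 + j$)
$L{\left(H,l \right)} = -2 + \frac{6}{H}$ ($L{\left(H,l \right)} = \left(-4 + \frac{6}{H}\right) - -2 = \left(-4 + \frac{6}{H}\right) + 2 = -2 + \frac{6}{H}$)
$q = 3$ ($q = 3 - 3 \left(4 - 4\right) = 3 - 0 = 3 + 0 = 3$)
$\sqrt{\left(\left(-166 + q\right) + L{\left(-2 - 6,4 \right)}\right) - 450} = \sqrt{\left(\left(-166 + 3\right) - \left(2 - \frac{6}{-2 - 6}\right)\right) - 450} = \sqrt{\left(-163 - \left(2 - \frac{6}{-2 - 6}\right)\right) - 450} = \sqrt{\left(-163 - \left(2 - \frac{6}{-8}\right)\right) - 450} = \sqrt{\left(-163 + \left(-2 + 6 \left(- \frac{1}{8}\right)\right)\right) - 450} = \sqrt{\left(-163 - \frac{11}{4}\right) - 450} = \sqrt{- \frac{663}{4} - 450} = \sqrt{- \frac{2463}{4}} = \frac{i \sqrt{2463}}{2}$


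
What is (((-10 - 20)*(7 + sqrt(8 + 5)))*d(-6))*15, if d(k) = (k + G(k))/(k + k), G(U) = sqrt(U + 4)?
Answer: -75*(6 - I*sqrt(2))*(7 + sqrt(13))/2 ≈ -2386.3 + 562.44*I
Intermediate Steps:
G(U) = sqrt(4 + U)
d(k) = (k + sqrt(4 + k))/(2*k) (d(k) = (k + sqrt(4 + k))/(k + k) = (k + sqrt(4 + k))/((2*k)) = (k + sqrt(4 + k))*(1/(2*k)) = (k + sqrt(4 + k))/(2*k))
(((-10 - 20)*(7 + sqrt(8 + 5)))*d(-6))*15 = (((-10 - 20)*(7 + sqrt(8 + 5)))*((1/2)*(-6 + sqrt(4 - 6))/(-6)))*15 = ((-30*(7 + sqrt(13)))*((1/2)*(-1/6)*(-6 + sqrt(-2))))*15 = ((-210 - 30*sqrt(13))*((1/2)*(-1/6)*(-6 + I*sqrt(2))))*15 = ((-210 - 30*sqrt(13))*(1/2 - I*sqrt(2)/12))*15 = ((1/2 - I*sqrt(2)/12)*(-210 - 30*sqrt(13)))*15 = 15*(1/2 - I*sqrt(2)/12)*(-210 - 30*sqrt(13))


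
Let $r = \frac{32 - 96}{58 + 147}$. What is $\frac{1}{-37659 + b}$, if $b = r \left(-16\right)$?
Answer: $- \frac{205}{7719071} \approx -2.6558 \cdot 10^{-5}$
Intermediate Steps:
$r = - \frac{64}{205} \approx -0.3122$
$b = \frac{1024}{205}$ ($b = \left(- \frac{64}{205}\right) \left(-16\right) = \frac{1024}{205} \approx 4.9951$)
$\frac{1}{-37659 + b} = \frac{1}{-37659 + \frac{1024}{205}} = \frac{1}{- \frac{7719071}{205}} = - \frac{205}{7719071}$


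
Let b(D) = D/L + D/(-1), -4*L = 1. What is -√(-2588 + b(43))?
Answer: -I*√2803 ≈ -52.943*I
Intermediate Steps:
L = -¼ (L = -¼*1 = -¼ ≈ -0.25000)
b(D) = -5*D (b(D) = D/(-¼) + D/(-1) = D*(-4) + D*(-1) = -4*D - D = -5*D)
-√(-2588 + b(43)) = -√(-2588 - 5*43) = -√(-2588 - 215) = -√(-2803) = -I*√2803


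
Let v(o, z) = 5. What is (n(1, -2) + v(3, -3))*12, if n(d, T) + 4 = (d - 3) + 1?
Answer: 0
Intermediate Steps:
n(d, T) = -6 + d (n(d, T) = -4 + ((d - 3) + 1) = -4 + ((-3 + d) + 1) = -4 + (-2 + d) = -6 + d)
(n(1, -2) + v(3, -3))*12 = ((-6 + 1) + 5)*12 = (-5 + 5)*12 = 0*12 = 0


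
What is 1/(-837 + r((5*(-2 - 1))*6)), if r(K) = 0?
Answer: -1/837 ≈ -0.0011947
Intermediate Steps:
1/(-837 + r((5*(-2 - 1))*6)) = 1/(-837 + 0) = 1/(-837) = -1/837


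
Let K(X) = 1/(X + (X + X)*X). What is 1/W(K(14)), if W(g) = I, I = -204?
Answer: -1/204 ≈ -0.0049020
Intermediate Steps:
K(X) = 1/(X + 2*X²) (K(X) = 1/(X + (2*X)*X) = 1/(X + 2*X²))
W(g) = -204
1/W(K(14)) = 1/(-204) = -1/204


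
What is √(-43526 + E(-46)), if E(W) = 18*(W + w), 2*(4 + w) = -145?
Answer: I*√45731 ≈ 213.85*I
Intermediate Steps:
w = -153/2 (w = -4 + (½)*(-145) = -4 - 145/2 = -153/2 ≈ -76.500)
E(W) = -1377 + 18*W (E(W) = 18*(W - 153/2) = 18*(-153/2 + W) = -1377 + 18*W)
√(-43526 + E(-46)) = √(-43526 + (-1377 + 18*(-46))) = √(-43526 + (-1377 - 828)) = √(-43526 - 2205) = √(-45731) = I*√45731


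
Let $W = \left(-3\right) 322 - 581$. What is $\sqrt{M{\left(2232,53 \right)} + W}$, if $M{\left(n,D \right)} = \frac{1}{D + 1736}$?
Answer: $\frac{i \sqrt{4951204198}}{1789} \approx 39.332 i$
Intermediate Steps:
$W = -1547$ ($W = -966 - 581 = -1547$)
$M{\left(n,D \right)} = \frac{1}{1736 + D}$
$\sqrt{M{\left(2232,53 \right)} + W} = \sqrt{\frac{1}{1736 + 53} - 1547} = \sqrt{\frac{1}{1789} - 1547} = \sqrt{- \frac{2767582}{1789}} = \frac{i \sqrt{4951204198}}{1789}$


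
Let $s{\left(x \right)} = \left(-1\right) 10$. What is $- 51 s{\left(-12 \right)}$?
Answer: $510$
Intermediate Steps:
$s{\left(x \right)} = -10$
$- 51 s{\left(-12 \right)} = \left(-51\right) \left(-10\right) = 510$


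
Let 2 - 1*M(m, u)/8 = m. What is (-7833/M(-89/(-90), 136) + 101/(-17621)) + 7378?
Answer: 5873091669/916292 ≈ 6409.6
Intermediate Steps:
M(m, u) = 16 - 8*m
(-7833/M(-89/(-90), 136) + 101/(-17621)) + 7378 = (-7833/(16 - (-712)/(-90)) + 101/(-17621)) + 7378 = (-7833/(16 - (-712)*(-1)/90) + 101*(-1/17621)) + 7378 = (-7833/(16 - 8*89/90) - 101/17621) + 7378 = (-7833/(16 - 356/45) - 101/17621) + 7378 = (-7833/364/45 - 101/17621) + 7378 = (-7833*45/364 - 101/17621) + 7378 = (-50355/52 - 101/17621) + 7378 = -887310707/916292 + 7378 = 5873091669/916292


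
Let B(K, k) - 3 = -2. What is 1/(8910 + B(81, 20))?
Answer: 1/8911 ≈ 0.00011222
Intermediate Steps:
B(K, k) = 1 (B(K, k) = 3 - 2 = 1)
1/(8910 + B(81, 20)) = 1/(8910 + 1) = 1/8911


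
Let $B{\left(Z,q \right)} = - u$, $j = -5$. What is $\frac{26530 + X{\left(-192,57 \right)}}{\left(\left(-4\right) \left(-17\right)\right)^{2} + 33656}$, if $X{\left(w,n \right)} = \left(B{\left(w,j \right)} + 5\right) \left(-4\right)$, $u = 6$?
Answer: $\frac{13267}{19140} \approx 0.69316$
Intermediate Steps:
$B{\left(Z,q \right)} = -6$ ($B{\left(Z,q \right)} = \left(-1\right) 6 = -6$)
$X{\left(w,n \right)} = 4$ ($X{\left(w,n \right)} = \left(-6 + 5\right) \left(-4\right) = \left(-1\right) \left(-4\right) = 4$)
$\frac{26530 + X{\left(-192,57 \right)}}{\left(\left(-4\right) \left(-17\right)\right)^{2} + 33656} = \frac{26530 + 4}{\left(\left(-4\right) \left(-17\right)\right)^{2} + 33656} = \frac{26534}{68^{2} + 33656} = \frac{26534}{4624 + 33656} = \frac{26534}{38280} = 26534 \cdot \frac{1}{38280} = \frac{13267}{19140}$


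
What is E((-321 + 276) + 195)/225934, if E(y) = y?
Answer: 75/112967 ≈ 0.00066391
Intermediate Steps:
E((-321 + 276) + 195)/225934 = ((-321 + 276) + 195)/225934 = (-45 + 195)*(1/225934) = 150*(1/225934) = 75/112967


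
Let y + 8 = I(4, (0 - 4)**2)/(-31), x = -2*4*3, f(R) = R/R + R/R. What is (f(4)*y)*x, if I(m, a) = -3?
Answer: 11760/31 ≈ 379.35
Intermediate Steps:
f(R) = 2 (f(R) = 1 + 1 = 2)
x = -24 (x = -8*3 = -24)
y = -245/31 (y = -8 - 3/(-31) = -8 - 3*(-1/31) = -8 + 3/31 = -245/31 ≈ -7.9032)
(f(4)*y)*x = (2*(-245/31))*(-24) = -490/31*(-24) = 11760/31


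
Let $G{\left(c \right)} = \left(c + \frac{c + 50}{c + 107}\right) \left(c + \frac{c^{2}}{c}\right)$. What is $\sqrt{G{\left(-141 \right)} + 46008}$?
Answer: $\frac{\sqrt{24569403}}{17} \approx 291.57$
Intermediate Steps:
$G{\left(c \right)} = 2 c \left(c + \frac{50 + c}{107 + c}\right)$ ($G{\left(c \right)} = \left(c + \frac{50 + c}{107 + c}\right) \left(c + c\right) = \left(c + \frac{50 + c}{107 + c}\right) 2 c = 2 c \left(c + \frac{50 + c}{107 + c}\right)$)
$\sqrt{G{\left(-141 \right)} + 46008} = \sqrt{2 \left(-141\right) \frac{1}{107 - 141} \left(50 + \left(-141\right)^{2} + 108 \left(-141\right)\right) + 46008} = \sqrt{2 \left(-141\right) \frac{1}{-34} \left(50 + 19881 - 15228\right) + 46008} = \sqrt{2 \left(-141\right) \left(- \frac{1}{34}\right) 4703 + 46008} = \sqrt{\frac{663123}{17} + 46008} = \sqrt{\frac{1445259}{17}} = \frac{\sqrt{24569403}}{17}$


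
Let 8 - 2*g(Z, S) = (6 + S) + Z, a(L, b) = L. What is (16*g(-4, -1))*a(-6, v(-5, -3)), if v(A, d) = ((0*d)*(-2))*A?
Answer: -336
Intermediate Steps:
v(A, d) = 0 (v(A, d) = (0*(-2))*A = 0*A = 0)
g(Z, S) = 1 - S/2 - Z/2 (g(Z, S) = 4 - ((6 + S) + Z)/2 = 4 - (6 + S + Z)/2 = 4 + (-3 - S/2 - Z/2) = 1 - S/2 - Z/2)
(16*g(-4, -1))*a(-6, v(-5, -3)) = (16*(1 - ½*(-1) - ½*(-4)))*(-6) = (16*(1 + ½ + 2))*(-6) = (16*(7/2))*(-6) = 56*(-6) = -336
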